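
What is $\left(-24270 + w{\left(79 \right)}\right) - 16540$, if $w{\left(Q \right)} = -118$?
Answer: $-40928$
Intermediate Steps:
$\left(-24270 + w{\left(79 \right)}\right) - 16540 = \left(-24270 - 118\right) - 16540 = -24388 - 16540 = -40928$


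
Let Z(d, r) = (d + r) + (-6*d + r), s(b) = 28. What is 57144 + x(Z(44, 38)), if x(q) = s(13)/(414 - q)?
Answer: 15943190/279 ≈ 57144.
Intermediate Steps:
Z(d, r) = -5*d + 2*r (Z(d, r) = (d + r) + (r - 6*d) = -5*d + 2*r)
x(q) = 28/(414 - q)
57144 + x(Z(44, 38)) = 57144 - 28/(-414 + (-5*44 + 2*38)) = 57144 - 28/(-414 + (-220 + 76)) = 57144 - 28/(-414 - 144) = 57144 - 28/(-558) = 57144 - 28*(-1/558) = 57144 + 14/279 = 15943190/279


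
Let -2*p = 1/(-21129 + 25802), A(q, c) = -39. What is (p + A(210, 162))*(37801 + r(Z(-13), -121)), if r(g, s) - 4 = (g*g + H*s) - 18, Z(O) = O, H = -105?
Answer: -18465681195/9346 ≈ -1.9758e+6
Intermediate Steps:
r(g, s) = -14 + g² - 105*s (r(g, s) = 4 + ((g*g - 105*s) - 18) = 4 + ((g² - 105*s) - 18) = 4 + (-18 + g² - 105*s) = -14 + g² - 105*s)
p = -1/9346 (p = -1/(2*(-21129 + 25802)) = -½/4673 = -½*1/4673 = -1/9346 ≈ -0.00010700)
(p + A(210, 162))*(37801 + r(Z(-13), -121)) = (-1/9346 - 39)*(37801 + (-14 + (-13)² - 105*(-121))) = -364495*(37801 + (-14 + 169 + 12705))/9346 = -364495*(37801 + 12860)/9346 = -364495/9346*50661 = -18465681195/9346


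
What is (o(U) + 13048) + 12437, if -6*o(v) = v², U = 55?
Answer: 149885/6 ≈ 24981.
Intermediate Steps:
o(v) = -v²/6
(o(U) + 13048) + 12437 = (-⅙*55² + 13048) + 12437 = (-⅙*3025 + 13048) + 12437 = (-3025/6 + 13048) + 12437 = 75263/6 + 12437 = 149885/6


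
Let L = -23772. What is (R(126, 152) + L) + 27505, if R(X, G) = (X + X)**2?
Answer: 67237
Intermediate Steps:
R(X, G) = 4*X**2 (R(X, G) = (2*X)**2 = 4*X**2)
(R(126, 152) + L) + 27505 = (4*126**2 - 23772) + 27505 = (4*15876 - 23772) + 27505 = (63504 - 23772) + 27505 = 39732 + 27505 = 67237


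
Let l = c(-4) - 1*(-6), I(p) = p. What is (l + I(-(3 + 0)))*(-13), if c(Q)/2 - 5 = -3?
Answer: -91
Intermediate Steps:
c(Q) = 4 (c(Q) = 10 + 2*(-3) = 10 - 6 = 4)
l = 10 (l = 4 - 1*(-6) = 4 + 6 = 10)
(l + I(-(3 + 0)))*(-13) = (10 - (3 + 0))*(-13) = (10 - 1*3)*(-13) = (10 - 3)*(-13) = 7*(-13) = -91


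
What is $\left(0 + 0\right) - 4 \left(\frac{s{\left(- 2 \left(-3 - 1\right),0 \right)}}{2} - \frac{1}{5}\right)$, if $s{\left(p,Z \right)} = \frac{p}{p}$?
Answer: $- \frac{6}{5} \approx -1.2$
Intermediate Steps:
$s{\left(p,Z \right)} = 1$
$\left(0 + 0\right) - 4 \left(\frac{s{\left(- 2 \left(-3 - 1\right),0 \right)}}{2} - \frac{1}{5}\right) = \left(0 + 0\right) - 4 \left(1 \cdot \frac{1}{2} - \frac{1}{5}\right) = 0 - 4 \left(1 \cdot \frac{1}{2} - \frac{1}{5}\right) = 0 - 4 \left(\frac{1}{2} - \frac{1}{5}\right) = 0 - \frac{6}{5} = - \frac{6}{5}$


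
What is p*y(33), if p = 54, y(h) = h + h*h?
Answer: 60588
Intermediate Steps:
y(h) = h + h²
p*y(33) = 54*(33*(1 + 33)) = 54*(33*34) = 54*1122 = 60588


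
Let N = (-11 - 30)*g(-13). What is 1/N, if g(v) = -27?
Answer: 1/1107 ≈ 0.00090334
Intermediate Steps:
N = 1107 (N = (-11 - 30)*(-27) = -41*(-27) = 1107)
1/N = 1/1107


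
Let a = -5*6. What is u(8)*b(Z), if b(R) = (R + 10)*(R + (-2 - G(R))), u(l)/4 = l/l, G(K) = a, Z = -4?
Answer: 576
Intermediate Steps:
a = -30
G(K) = -30
u(l) = 4 (u(l) = 4*(l/l) = 4*1 = 4)
b(R) = (10 + R)*(28 + R) (b(R) = (R + 10)*(R + (-2 - 1*(-30))) = (10 + R)*(R + (-2 + 30)) = (10 + R)*(R + 28) = (10 + R)*(28 + R))
u(8)*b(Z) = 4*(280 + (-4)² + 38*(-4)) = 4*(280 + 16 - 152) = 4*144 = 576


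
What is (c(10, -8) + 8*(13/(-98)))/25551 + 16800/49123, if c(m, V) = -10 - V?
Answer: 7008738250/20500648959 ≈ 0.34188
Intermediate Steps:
(c(10, -8) + 8*(13/(-98)))/25551 + 16800/49123 = ((-10 - 1*(-8)) + 8*(13/(-98)))/25551 + 16800/49123 = ((-10 + 8) + 8*(13*(-1/98)))*(1/25551) + 16800*(1/49123) = (-2 + 8*(-13/98))*(1/25551) + 16800/49123 = (-2 - 52/49)*(1/25551) + 16800/49123 = -150/49*1/25551 + 16800/49123 = -50/417333 + 16800/49123 = 7008738250/20500648959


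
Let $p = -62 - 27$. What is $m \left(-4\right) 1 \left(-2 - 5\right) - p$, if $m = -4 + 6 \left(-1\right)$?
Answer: $-191$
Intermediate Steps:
$m = -10$ ($m = -4 - 6 = -10$)
$p = -89$ ($p = -62 - 27 = -89$)
$m \left(-4\right) 1 \left(-2 - 5\right) - p = \left(-10\right) \left(-4\right) 1 \left(-2 - 5\right) - -89 = 40 \cdot 1 \left(-7\right) + 89 = 40 \left(-7\right) + 89 = -280 + 89 = -191$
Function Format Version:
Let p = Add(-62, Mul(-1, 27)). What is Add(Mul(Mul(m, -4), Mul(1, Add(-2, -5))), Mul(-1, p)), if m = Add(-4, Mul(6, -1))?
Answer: -191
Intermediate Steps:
m = -10 (m = Add(-4, -6) = -10)
p = -89 (p = Add(-62, -27) = -89)
Add(Mul(Mul(m, -4), Mul(1, Add(-2, -5))), Mul(-1, p)) = Add(Mul(Mul(-10, -4), Mul(1, Add(-2, -5))), Mul(-1, -89)) = Add(Mul(40, Mul(1, -7)), 89) = Add(Mul(40, -7), 89) = Add(-280, 89) = -191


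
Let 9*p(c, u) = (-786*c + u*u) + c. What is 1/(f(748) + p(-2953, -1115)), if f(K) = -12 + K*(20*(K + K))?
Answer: 3/68327554 ≈ 4.3906e-8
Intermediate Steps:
p(c, u) = -785*c/9 + u**2/9 (p(c, u) = ((-786*c + u*u) + c)/9 = ((-786*c + u**2) + c)/9 = ((u**2 - 786*c) + c)/9 = (u**2 - 785*c)/9 = -785*c/9 + u**2/9)
f(K) = -12 + 40*K**2 (f(K) = -12 + K*(20*(2*K)) = -12 + K*(40*K) = -12 + 40*K**2)
1/(f(748) + p(-2953, -1115)) = 1/((-12 + 40*748**2) + (-785/9*(-2953) + (1/9)*(-1115)**2)) = 1/((-12 + 40*559504) + (2318105/9 + (1/9)*1243225)) = 1/((-12 + 22380160) + (2318105/9 + 1243225/9)) = 1/(22380148 + 1187110/3) = 1/(68327554/3) = 3/68327554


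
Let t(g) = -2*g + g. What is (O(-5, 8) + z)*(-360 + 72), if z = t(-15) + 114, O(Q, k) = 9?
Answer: -39744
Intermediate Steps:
t(g) = -g
z = 129 (z = -1*(-15) + 114 = 15 + 114 = 129)
(O(-5, 8) + z)*(-360 + 72) = (9 + 129)*(-360 + 72) = 138*(-288) = -39744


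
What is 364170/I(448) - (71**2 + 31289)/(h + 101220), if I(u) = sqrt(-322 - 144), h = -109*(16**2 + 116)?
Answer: -6055/10112 - 182085*I*sqrt(466)/233 ≈ -0.59879 - 16870.0*I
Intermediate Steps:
h = -40548 (h = -109*(256 + 116) = -109*372 = -40548)
I(u) = I*sqrt(466) (I(u) = sqrt(-466) = I*sqrt(466))
364170/I(448) - (71**2 + 31289)/(h + 101220) = 364170/((I*sqrt(466))) - (71**2 + 31289)/(-40548 + 101220) = 364170*(-I*sqrt(466)/466) - (5041 + 31289)/60672 = -182085*I*sqrt(466)/233 - 36330/60672 = -182085*I*sqrt(466)/233 - 1*6055/10112 = -182085*I*sqrt(466)/233 - 6055/10112 = -6055/10112 - 182085*I*sqrt(466)/233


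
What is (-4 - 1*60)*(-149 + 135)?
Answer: 896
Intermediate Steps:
(-4 - 1*60)*(-149 + 135) = (-4 - 60)*(-14) = -64*(-14) = 896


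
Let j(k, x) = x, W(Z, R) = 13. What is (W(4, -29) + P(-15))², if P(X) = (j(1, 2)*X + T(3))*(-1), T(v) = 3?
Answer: 1600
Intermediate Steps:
P(X) = -3 - 2*X (P(X) = (2*X + 3)*(-1) = (3 + 2*X)*(-1) = -3 - 2*X)
(W(4, -29) + P(-15))² = (13 + (-3 - 2*(-15)))² = (13 + (-3 + 30))² = (13 + 27)² = 40² = 1600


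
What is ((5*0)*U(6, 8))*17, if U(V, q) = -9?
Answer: 0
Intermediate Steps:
((5*0)*U(6, 8))*17 = ((5*0)*(-9))*17 = (0*(-9))*17 = 0*17 = 0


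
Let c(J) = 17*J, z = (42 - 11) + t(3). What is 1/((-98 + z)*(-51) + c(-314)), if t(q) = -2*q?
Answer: -1/1615 ≈ -0.00061920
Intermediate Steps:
z = 25 (z = (42 - 11) - 2*3 = 31 - 6 = 25)
1/((-98 + z)*(-51) + c(-314)) = 1/((-98 + 25)*(-51) + 17*(-314)) = 1/(-73*(-51) - 5338) = 1/(3723 - 5338) = 1/(-1615) = -1/1615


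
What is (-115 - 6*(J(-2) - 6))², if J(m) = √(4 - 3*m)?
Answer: 6601 + 948*√10 ≈ 9598.8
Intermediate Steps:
(-115 - 6*(J(-2) - 6))² = (-115 - 6*(√(4 - 3*(-2)) - 6))² = (-115 - 6*(√(4 + 6) - 6))² = (-115 - 6*(√10 - 6))² = (-115 - 6*(-6 + √10))² = (-115 + (36 - 6*√10))² = (-79 - 6*√10)²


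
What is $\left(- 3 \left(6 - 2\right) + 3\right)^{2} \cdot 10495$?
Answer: $850095$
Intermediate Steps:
$\left(- 3 \left(6 - 2\right) + 3\right)^{2} \cdot 10495 = \left(\left(-3\right) 4 + 3\right)^{2} \cdot 10495 = \left(-12 + 3\right)^{2} \cdot 10495 = \left(-9\right)^{2} \cdot 10495 = 81 \cdot 10495 = 850095$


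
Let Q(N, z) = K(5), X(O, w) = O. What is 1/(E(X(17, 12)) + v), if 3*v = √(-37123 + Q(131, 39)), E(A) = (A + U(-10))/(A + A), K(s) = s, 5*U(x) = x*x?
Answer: 11322/42920729 - 3468*I*√37118/42920729 ≈ 0.00026379 - 0.015567*I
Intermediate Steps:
U(x) = x²/5 (U(x) = (x*x)/5 = x²/5)
Q(N, z) = 5
E(A) = (20 + A)/(2*A) (E(A) = (A + (⅕)*(-10)²)/(A + A) = (A + (⅕)*100)/((2*A)) = (A + 20)*(1/(2*A)) = (20 + A)*(1/(2*A)) = (20 + A)/(2*A))
v = I*√37118/3 (v = √(-37123 + 5)/3 = √(-37118)/3 = (I*√37118)/3 = I*√37118/3 ≈ 64.22*I)
1/(E(X(17, 12)) + v) = 1/((½)*(20 + 17)/17 + I*√37118/3) = 1/((½)*(1/17)*37 + I*√37118/3) = 1/(37/34 + I*√37118/3)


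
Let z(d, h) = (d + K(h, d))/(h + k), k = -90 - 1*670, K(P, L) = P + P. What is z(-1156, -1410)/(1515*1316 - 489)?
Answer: 284/308953905 ≈ 9.1923e-7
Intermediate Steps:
K(P, L) = 2*P
k = -760 (k = -90 - 670 = -760)
z(d, h) = (d + 2*h)/(-760 + h) (z(d, h) = (d + 2*h)/(h - 760) = (d + 2*h)/(-760 + h))
z(-1156, -1410)/(1515*1316 - 489) = ((-1156 + 2*(-1410))/(-760 - 1410))/(1515*1316 - 489) = ((-1156 - 2820)/(-2170))/(1993740 - 489) = -1/2170*(-3976)/1993251 = (284/155)*(1/1993251) = 284/308953905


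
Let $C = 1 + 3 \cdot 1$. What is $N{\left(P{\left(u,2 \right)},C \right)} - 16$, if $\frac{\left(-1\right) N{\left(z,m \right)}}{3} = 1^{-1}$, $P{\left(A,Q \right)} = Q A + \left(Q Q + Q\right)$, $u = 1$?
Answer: $-19$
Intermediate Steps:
$C = 4$ ($C = 1 + 3 = 4$)
$P{\left(A,Q \right)} = Q + Q^{2} + A Q$ ($P{\left(A,Q \right)} = A Q + \left(Q^{2} + Q\right) = A Q + \left(Q + Q^{2}\right) = Q + Q^{2} + A Q$)
$N{\left(z,m \right)} = -3$ ($N{\left(z,m \right)} = - \frac{3}{1} = \left(-3\right) 1 = -3$)
$N{\left(P{\left(u,2 \right)},C \right)} - 16 = -3 - 16 = -19$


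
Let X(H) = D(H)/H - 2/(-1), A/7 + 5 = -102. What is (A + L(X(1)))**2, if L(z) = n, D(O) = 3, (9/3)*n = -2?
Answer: 5058001/9 ≈ 5.6200e+5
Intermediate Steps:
A = -749 (A = -35 + 7*(-102) = -35 - 714 = -749)
n = -2/3 (n = (1/3)*(-2) = -2/3 ≈ -0.66667)
X(H) = 2 + 3/H (X(H) = 3/H - 2/(-1) = 3/H - 2*(-1) = 3/H + 2 = 2 + 3/H)
L(z) = -2/3
(A + L(X(1)))**2 = (-749 - 2/3)**2 = (-2249/3)**2 = 5058001/9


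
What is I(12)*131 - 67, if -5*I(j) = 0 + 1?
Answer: -466/5 ≈ -93.200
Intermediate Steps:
I(j) = -⅕ (I(j) = -(0 + 1)/5 = -⅕*1 = -⅕)
I(12)*131 - 67 = -⅕*131 - 67 = -131/5 - 67 = -466/5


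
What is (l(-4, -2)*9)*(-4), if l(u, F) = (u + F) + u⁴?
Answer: -9000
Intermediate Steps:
l(u, F) = F + u + u⁴ (l(u, F) = (F + u) + u⁴ = F + u + u⁴)
(l(-4, -2)*9)*(-4) = ((-2 - 4 + (-4)⁴)*9)*(-4) = ((-2 - 4 + 256)*9)*(-4) = (250*9)*(-4) = 2250*(-4) = -9000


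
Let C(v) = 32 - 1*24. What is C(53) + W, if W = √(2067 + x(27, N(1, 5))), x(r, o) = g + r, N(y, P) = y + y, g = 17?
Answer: 8 + √2111 ≈ 53.946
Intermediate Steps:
N(y, P) = 2*y
x(r, o) = 17 + r
C(v) = 8 (C(v) = 32 - 24 = 8)
W = √2111 (W = √(2067 + (17 + 27)) = √(2067 + 44) = √2111 ≈ 45.946)
C(53) + W = 8 + √2111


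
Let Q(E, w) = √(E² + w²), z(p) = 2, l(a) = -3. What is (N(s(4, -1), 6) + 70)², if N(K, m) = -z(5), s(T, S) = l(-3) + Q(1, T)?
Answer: 4624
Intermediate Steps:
s(T, S) = -3 + √(1 + T²) (s(T, S) = -3 + √(1² + T²) = -3 + √(1 + T²))
N(K, m) = -2 (N(K, m) = -1*2 = -2)
(N(s(4, -1), 6) + 70)² = (-2 + 70)² = 68² = 4624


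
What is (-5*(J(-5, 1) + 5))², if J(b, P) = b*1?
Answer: 0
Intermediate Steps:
J(b, P) = b
(-5*(J(-5, 1) + 5))² = (-5*(-5 + 5))² = (-5*0)² = 0² = 0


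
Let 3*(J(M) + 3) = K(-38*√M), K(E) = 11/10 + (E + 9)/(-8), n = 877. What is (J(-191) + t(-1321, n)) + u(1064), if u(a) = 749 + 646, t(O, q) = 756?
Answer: 257759/120 + 19*I*√191/12 ≈ 2148.0 + 21.882*I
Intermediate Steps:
u(a) = 1395
K(E) = -1/40 - E/8 (K(E) = 11*(⅒) + (9 + E)*(-⅛) = 11/10 + (-9/8 - E/8) = -1/40 - E/8)
J(M) = -361/120 + 19*√M/12 (J(M) = -3 + (-1/40 - (-19)*√M/4)/3 = -3 + (-1/40 + 19*√M/4)/3 = -3 + (-1/120 + 19*√M/12) = -361/120 + 19*√M/12)
(J(-191) + t(-1321, n)) + u(1064) = ((-361/120 + 19*√(-191)/12) + 756) + 1395 = ((-361/120 + 19*(I*√191)/12) + 756) + 1395 = ((-361/120 + 19*I*√191/12) + 756) + 1395 = (90359/120 + 19*I*√191/12) + 1395 = 257759/120 + 19*I*√191/12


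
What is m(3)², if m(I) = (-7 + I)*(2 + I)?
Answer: 400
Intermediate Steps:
m(3)² = (-14 + 3² - 5*3)² = (-14 + 9 - 15)² = (-20)² = 400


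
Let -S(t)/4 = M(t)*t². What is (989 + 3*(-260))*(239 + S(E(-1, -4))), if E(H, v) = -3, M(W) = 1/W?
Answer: 52459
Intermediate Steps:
M(W) = 1/W
S(t) = -4*t (S(t) = -4*t²/t = -4*t)
(989 + 3*(-260))*(239 + S(E(-1, -4))) = (989 + 3*(-260))*(239 - 4*(-3)) = (989 - 780)*(239 + 12) = 209*251 = 52459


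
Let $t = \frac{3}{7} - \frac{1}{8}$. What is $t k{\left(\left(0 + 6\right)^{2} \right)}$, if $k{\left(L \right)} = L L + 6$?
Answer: $\frac{1581}{4} \approx 395.25$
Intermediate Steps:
$t = \frac{17}{56}$ ($t = 3 \cdot \frac{1}{7} - \frac{1}{8} = \frac{3}{7} - \frac{1}{8} = \frac{17}{56} \approx 0.30357$)
$k{\left(L \right)} = 6 + L^{2}$ ($k{\left(L \right)} = L^{2} + 6 = 6 + L^{2}$)
$t k{\left(\left(0 + 6\right)^{2} \right)} = \frac{17 \left(6 + \left(\left(0 + 6\right)^{2}\right)^{2}\right)}{56} = \frac{17 \left(6 + \left(6^{2}\right)^{2}\right)}{56} = \frac{17 \left(6 + 36^{2}\right)}{56} = \frac{17 \left(6 + 1296\right)}{56} = \frac{17}{56} \cdot 1302 = \frac{1581}{4}$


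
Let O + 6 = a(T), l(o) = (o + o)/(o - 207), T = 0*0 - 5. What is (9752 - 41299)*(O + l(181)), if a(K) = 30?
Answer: -4132657/13 ≈ -3.1790e+5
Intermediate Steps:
T = -5 (T = 0 - 5 = -5)
l(o) = 2*o/(-207 + o) (l(o) = (2*o)/(-207 + o) = 2*o/(-207 + o))
O = 24 (O = -6 + 30 = 24)
(9752 - 41299)*(O + l(181)) = (9752 - 41299)*(24 + 2*181/(-207 + 181)) = -31547*(24 + 2*181/(-26)) = -31547*(24 + 2*181*(-1/26)) = -31547*(24 - 181/13) = -31547*131/13 = -4132657/13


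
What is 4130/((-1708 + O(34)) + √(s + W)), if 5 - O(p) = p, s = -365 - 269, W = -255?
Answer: -3586905/1509029 - 2065*I*√889/1509029 ≈ -2.377 - 0.040801*I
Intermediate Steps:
s = -634
O(p) = 5 - p
4130/((-1708 + O(34)) + √(s + W)) = 4130/((-1708 + (5 - 1*34)) + √(-634 - 255)) = 4130/((-1708 + (5 - 34)) + √(-889)) = 4130/((-1708 - 29) + I*√889) = 4130/(-1737 + I*√889)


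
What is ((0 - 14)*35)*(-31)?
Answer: 15190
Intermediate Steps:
((0 - 14)*35)*(-31) = -14*35*(-31) = -490*(-31) = 15190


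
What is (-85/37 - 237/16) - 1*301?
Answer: -188321/592 ≈ -318.11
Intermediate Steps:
(-85/37 - 237/16) - 1*301 = (-85*1/37 - 237*1/16) - 301 = (-85/37 - 237/16) - 301 = -10129/592 - 301 = -188321/592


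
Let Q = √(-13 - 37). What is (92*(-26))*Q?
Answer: -11960*I*√2 ≈ -16914.0*I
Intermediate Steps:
Q = 5*I*√2 (Q = √(-50) = 5*I*√2 ≈ 7.0711*I)
(92*(-26))*Q = (92*(-26))*(5*I*√2) = -11960*I*√2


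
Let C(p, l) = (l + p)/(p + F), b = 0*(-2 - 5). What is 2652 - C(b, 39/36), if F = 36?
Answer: 1145651/432 ≈ 2652.0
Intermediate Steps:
b = 0 (b = 0*(-7) = 0)
C(p, l) = (l + p)/(36 + p) (C(p, l) = (l + p)/(p + 36) = (l + p)/(36 + p))
2652 - C(b, 39/36) = 2652 - (39/36 + 0)/(36 + 0) = 2652 - (39*(1/36) + 0)/36 = 2652 - (13/12 + 0)/36 = 2652 - 13/(36*12) = 2652 - 1*13/432 = 2652 - 13/432 = 1145651/432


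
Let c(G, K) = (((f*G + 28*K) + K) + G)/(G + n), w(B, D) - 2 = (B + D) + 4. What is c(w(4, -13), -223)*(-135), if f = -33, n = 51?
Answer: 286695/16 ≈ 17918.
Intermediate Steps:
w(B, D) = 6 + B + D (w(B, D) = 2 + ((B + D) + 4) = 2 + (4 + B + D) = 6 + B + D)
c(G, K) = (-32*G + 29*K)/(51 + G) (c(G, K) = (((-33*G + 28*K) + K) + G)/(G + 51) = ((-33*G + 29*K) + G)/(51 + G) = (-32*G + 29*K)/(51 + G))
c(w(4, -13), -223)*(-135) = ((-32*(6 + 4 - 13) + 29*(-223))/(51 + (6 + 4 - 13)))*(-135) = ((-32*(-3) - 6467)/(51 - 3))*(-135) = ((96 - 6467)/48)*(-135) = ((1/48)*(-6371))*(-135) = -6371/48*(-135) = 286695/16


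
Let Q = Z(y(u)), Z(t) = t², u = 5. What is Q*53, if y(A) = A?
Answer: 1325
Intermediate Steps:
Q = 25 (Q = 5² = 25)
Q*53 = 25*53 = 1325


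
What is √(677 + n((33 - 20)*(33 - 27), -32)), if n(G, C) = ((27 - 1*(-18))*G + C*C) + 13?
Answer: 2*√1306 ≈ 72.277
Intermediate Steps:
n(G, C) = 13 + C² + 45*G (n(G, C) = ((27 + 18)*G + C²) + 13 = (45*G + C²) + 13 = (C² + 45*G) + 13 = 13 + C² + 45*G)
√(677 + n((33 - 20)*(33 - 27), -32)) = √(677 + (13 + (-32)² + 45*((33 - 20)*(33 - 27)))) = √(677 + (13 + 1024 + 45*(13*6))) = √(677 + (13 + 1024 + 45*78)) = √(677 + (13 + 1024 + 3510)) = √(677 + 4547) = √5224 = 2*√1306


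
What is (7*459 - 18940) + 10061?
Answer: -5666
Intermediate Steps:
(7*459 - 18940) + 10061 = (3213 - 18940) + 10061 = -15727 + 10061 = -5666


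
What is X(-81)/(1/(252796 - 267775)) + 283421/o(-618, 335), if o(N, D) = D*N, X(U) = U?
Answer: 251189008549/207030 ≈ 1.2133e+6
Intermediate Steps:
X(-81)/(1/(252796 - 267775)) + 283421/o(-618, 335) = -81/(1/(252796 - 267775)) + 283421/((335*(-618))) = -81/(1/(-14979)) + 283421/(-207030) = -81/(-1/14979) + 283421*(-1/207030) = -81*(-14979) - 283421/207030 = 1213299 - 283421/207030 = 251189008549/207030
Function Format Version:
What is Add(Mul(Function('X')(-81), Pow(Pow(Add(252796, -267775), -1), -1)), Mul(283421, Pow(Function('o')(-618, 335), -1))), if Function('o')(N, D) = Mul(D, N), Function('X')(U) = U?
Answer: Rational(251189008549, 207030) ≈ 1.2133e+6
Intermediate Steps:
Add(Mul(Function('X')(-81), Pow(Pow(Add(252796, -267775), -1), -1)), Mul(283421, Pow(Function('o')(-618, 335), -1))) = Add(Mul(-81, Pow(Pow(Add(252796, -267775), -1), -1)), Mul(283421, Pow(Mul(335, -618), -1))) = Add(Mul(-81, Pow(Pow(-14979, -1), -1)), Mul(283421, Pow(-207030, -1))) = Add(Mul(-81, Pow(Rational(-1, 14979), -1)), Mul(283421, Rational(-1, 207030))) = Add(Mul(-81, -14979), Rational(-283421, 207030)) = Add(1213299, Rational(-283421, 207030)) = Rational(251189008549, 207030)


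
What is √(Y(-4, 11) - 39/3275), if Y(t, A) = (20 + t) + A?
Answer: √11578566/655 ≈ 5.1950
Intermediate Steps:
Y(t, A) = 20 + A + t
√(Y(-4, 11) - 39/3275) = √((20 + 11 - 4) - 39/3275) = √(27 - 39*1/3275) = √(27 - 39/3275) = √(88386/3275) = √11578566/655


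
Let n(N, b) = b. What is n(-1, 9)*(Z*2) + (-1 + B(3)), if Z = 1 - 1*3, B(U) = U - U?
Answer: -37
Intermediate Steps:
B(U) = 0
Z = -2 (Z = 1 - 3 = -2)
n(-1, 9)*(Z*2) + (-1 + B(3)) = 9*(-2*2) + (-1 + 0) = 9*(-4) - 1 = -36 - 1 = -37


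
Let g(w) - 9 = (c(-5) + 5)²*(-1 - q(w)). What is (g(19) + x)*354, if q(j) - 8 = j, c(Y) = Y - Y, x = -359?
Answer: -371700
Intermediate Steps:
c(Y) = 0
q(j) = 8 + j
g(w) = -216 - 25*w (g(w) = 9 + (0 + 5)²*(-1 - (8 + w)) = 9 + 5²*(-1 + (-8 - w)) = 9 + 25*(-9 - w) = 9 + (-225 - 25*w) = -216 - 25*w)
(g(19) + x)*354 = ((-216 - 25*19) - 359)*354 = ((-216 - 475) - 359)*354 = (-691 - 359)*354 = -1050*354 = -371700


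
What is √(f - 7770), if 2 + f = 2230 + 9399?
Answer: √3857 ≈ 62.105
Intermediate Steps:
f = 11627 (f = -2 + (2230 + 9399) = -2 + 11629 = 11627)
√(f - 7770) = √(11627 - 7770) = √3857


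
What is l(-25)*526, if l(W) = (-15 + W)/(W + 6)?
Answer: 21040/19 ≈ 1107.4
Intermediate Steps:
l(W) = (-15 + W)/(6 + W)
l(-25)*526 = ((-15 - 25)/(6 - 25))*526 = (-40/(-19))*526 = -1/19*(-40)*526 = (40/19)*526 = 21040/19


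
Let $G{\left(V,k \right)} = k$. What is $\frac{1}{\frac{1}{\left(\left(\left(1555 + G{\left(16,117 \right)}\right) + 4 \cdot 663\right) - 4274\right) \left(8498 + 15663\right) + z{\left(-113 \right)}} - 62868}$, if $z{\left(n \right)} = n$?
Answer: $- \frac{1207937}{75940583315} \approx -1.5906 \cdot 10^{-5}$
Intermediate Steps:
$\frac{1}{\frac{1}{\left(\left(\left(1555 + G{\left(16,117 \right)}\right) + 4 \cdot 663\right) - 4274\right) \left(8498 + 15663\right) + z{\left(-113 \right)}} - 62868} = \frac{1}{\frac{1}{\left(\left(\left(1555 + 117\right) + 4 \cdot 663\right) - 4274\right) \left(8498 + 15663\right) - 113} - 62868} = \frac{1}{\frac{1}{\left(\left(1672 + 2652\right) - 4274\right) 24161 - 113} - 62868} = \frac{1}{\frac{1}{\left(4324 - 4274\right) 24161 - 113} - 62868} = \frac{1}{\frac{1}{50 \cdot 24161 - 113} - 62868} = \frac{1}{\frac{1}{1208050 - 113} - 62868} = \frac{1}{\frac{1}{1207937} - 62868} = \frac{1}{- \frac{75940583315}{1207937}} = - \frac{1207937}{75940583315}$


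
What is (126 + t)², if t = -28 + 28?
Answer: 15876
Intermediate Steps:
t = 0
(126 + t)² = (126 + 0)² = 126² = 15876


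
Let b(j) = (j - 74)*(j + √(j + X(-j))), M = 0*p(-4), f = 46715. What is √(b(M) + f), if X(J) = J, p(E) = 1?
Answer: √46715 ≈ 216.14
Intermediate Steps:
M = 0 (M = 0*1 = 0)
b(j) = j*(-74 + j) (b(j) = (j - 74)*(j + √(j - j)) = (-74 + j)*(j + √0) = (-74 + j)*(j + 0) = (-74 + j)*j = j*(-74 + j))
√(b(M) + f) = √(0*(-74 + 0) + 46715) = √(0*(-74) + 46715) = √(0 + 46715) = √46715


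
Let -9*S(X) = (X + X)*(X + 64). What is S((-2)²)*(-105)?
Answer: 19040/3 ≈ 6346.7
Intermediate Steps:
S(X) = -2*X*(64 + X)/9 (S(X) = -(X + X)*(X + 64)/9 = -2*X*(64 + X)/9)
S((-2)²)*(-105) = -2/9*(-2)²*(64 + (-2)²)*(-105) = -2/9*4*(64 + 4)*(-105) = -2/9*4*68*(-105) = -544/9*(-105) = 19040/3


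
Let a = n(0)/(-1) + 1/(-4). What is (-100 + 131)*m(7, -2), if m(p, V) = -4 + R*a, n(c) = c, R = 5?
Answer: -651/4 ≈ -162.75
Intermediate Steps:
a = -¼ (a = 0/(-1) + 1/(-4) = 0*(-1) + 1*(-¼) = 0 - ¼ = -¼ ≈ -0.25000)
m(p, V) = -21/4 (m(p, V) = -4 + 5*(-¼) = -4 - 5/4 = -21/4)
(-100 + 131)*m(7, -2) = (-100 + 131)*(-21/4) = 31*(-21/4) = -651/4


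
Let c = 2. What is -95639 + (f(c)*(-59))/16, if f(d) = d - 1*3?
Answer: -1530165/16 ≈ -95635.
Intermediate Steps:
f(d) = -3 + d (f(d) = d - 3 = -3 + d)
-95639 + (f(c)*(-59))/16 = -95639 + ((-3 + 2)*(-59))/16 = -95639 - 1*(-59)*(1/16) = -95639 + 59*(1/16) = -95639 + 59/16 = -1530165/16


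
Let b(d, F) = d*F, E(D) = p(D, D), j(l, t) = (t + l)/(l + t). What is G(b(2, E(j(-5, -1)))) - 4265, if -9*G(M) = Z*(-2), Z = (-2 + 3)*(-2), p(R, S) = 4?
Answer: -38389/9 ≈ -4265.4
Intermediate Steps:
j(l, t) = 1 (j(l, t) = (l + t)/(l + t) = 1)
Z = -2 (Z = 1*(-2) = -2)
E(D) = 4
b(d, F) = F*d
G(M) = -4/9 (G(M) = -(-2)*(-2)/9 = -⅑*4 = -4/9)
G(b(2, E(j(-5, -1)))) - 4265 = -4/9 - 4265 = -38389/9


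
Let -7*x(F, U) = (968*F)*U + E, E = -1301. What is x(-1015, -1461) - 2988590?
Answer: -1456380549/7 ≈ -2.0805e+8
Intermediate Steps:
x(F, U) = 1301/7 - 968*F*U/7 (x(F, U) = -((968*F)*U - 1301)/7 = -(968*F*U - 1301)/7 = -(-1301 + 968*F*U)/7 = 1301/7 - 968*F*U/7)
x(-1015, -1461) - 2988590 = (1301/7 - 968/7*(-1015)*(-1461)) - 2988590 = (1301/7 - 205065960) - 2988590 = -1435460419/7 - 2988590 = -1456380549/7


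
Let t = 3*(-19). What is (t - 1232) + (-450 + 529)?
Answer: -1210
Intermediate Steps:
t = -57
(t - 1232) + (-450 + 529) = (-57 - 1232) + (-450 + 529) = -1289 + 79 = -1210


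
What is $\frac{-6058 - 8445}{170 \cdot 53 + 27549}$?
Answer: $- \frac{14503}{36559} \approx -0.3967$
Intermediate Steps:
$\frac{-6058 - 8445}{170 \cdot 53 + 27549} = - \frac{14503}{9010 + 27549} = - \frac{14503}{36559}$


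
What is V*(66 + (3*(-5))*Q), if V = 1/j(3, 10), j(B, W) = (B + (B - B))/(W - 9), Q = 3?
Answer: 7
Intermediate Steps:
j(B, W) = B/(-9 + W) (j(B, W) = (B + 0)/(-9 + W) = B/(-9 + W))
V = 1/3 (V = 1/(3/(-9 + 10)) = 1/(3/1) = 1/(3*1) = 1/3 ≈ 0.33333)
V*(66 + (3*(-5))*Q) = (66 + (3*(-5))*3)/3 = (66 - 15*3)/3 = (66 - 45)/3 = (1/3)*21 = 7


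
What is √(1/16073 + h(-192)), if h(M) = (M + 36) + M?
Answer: I*√89902766419/16073 ≈ 18.655*I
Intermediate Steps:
h(M) = 36 + 2*M (h(M) = (36 + M) + M = 36 + 2*M)
√(1/16073 + h(-192)) = √(1/16073 + (36 + 2*(-192))) = √(1/16073 + (36 - 384)) = √(1/16073 - 348) = √(-5593403/16073) = I*√89902766419/16073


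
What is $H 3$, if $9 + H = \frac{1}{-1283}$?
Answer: $- \frac{34644}{1283} \approx -27.002$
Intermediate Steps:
$H = - \frac{11548}{1283}$ ($H = -9 + \frac{1}{-1283} = -9 - \frac{1}{1283} = - \frac{11548}{1283} \approx -9.0008$)
$H 3 = \left(- \frac{11548}{1283}\right) 3 = - \frac{34644}{1283}$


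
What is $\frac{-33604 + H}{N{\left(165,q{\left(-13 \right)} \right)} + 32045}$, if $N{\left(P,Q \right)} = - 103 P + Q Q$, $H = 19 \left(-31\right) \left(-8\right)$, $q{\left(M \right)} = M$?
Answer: $- \frac{28892}{15219} \approx -1.8984$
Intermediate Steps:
$H = 4712$ ($H = \left(-589\right) \left(-8\right) = 4712$)
$N{\left(P,Q \right)} = Q^{2} - 103 P$ ($N{\left(P,Q \right)} = - 103 P + Q^{2} = Q^{2} - 103 P$)
$\frac{-33604 + H}{N{\left(165,q{\left(-13 \right)} \right)} + 32045} = \frac{-33604 + 4712}{\left(\left(-13\right)^{2} - 16995\right) + 32045} = - \frac{28892}{\left(169 - 16995\right) + 32045} = - \frac{28892}{-16826 + 32045} = - \frac{28892}{15219}$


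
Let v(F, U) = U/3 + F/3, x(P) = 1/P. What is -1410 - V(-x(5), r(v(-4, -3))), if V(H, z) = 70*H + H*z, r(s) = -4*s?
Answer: -20912/15 ≈ -1394.1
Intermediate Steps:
v(F, U) = F/3 + U/3 (v(F, U) = U*(⅓) + F*(⅓) = U/3 + F/3 = F/3 + U/3)
-1410 - V(-x(5), r(v(-4, -3))) = -1410 - (-1/5)*(70 - 4*((⅓)*(-4) + (⅓)*(-3))) = -1410 - (-1*⅕)*(70 - 4*(-4/3 - 1)) = -1410 - (-1)*(70 - 4*(-7/3))/5 = -1410 - (-1)*(70 + 28/3)/5 = -1410 - (-1)*238/(5*3) = -1410 - 1*(-238/15) = -1410 + 238/15 = -20912/15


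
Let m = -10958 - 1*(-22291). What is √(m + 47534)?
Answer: 37*√43 ≈ 242.63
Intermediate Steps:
m = 11333 (m = -10958 + 22291 = 11333)
√(m + 47534) = √(11333 + 47534) = √58867 = 37*√43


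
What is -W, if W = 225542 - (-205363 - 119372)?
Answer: -550277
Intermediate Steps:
W = 550277 (W = 225542 - 1*(-324735) = 225542 + 324735 = 550277)
-W = -1*550277 = -550277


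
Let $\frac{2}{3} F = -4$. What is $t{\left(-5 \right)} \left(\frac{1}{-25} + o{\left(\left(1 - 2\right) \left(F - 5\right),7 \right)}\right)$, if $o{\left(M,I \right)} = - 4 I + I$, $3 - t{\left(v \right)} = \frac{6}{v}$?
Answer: $- \frac{11046}{125} \approx -88.368$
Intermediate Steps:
$F = -6$ ($F = \frac{3}{2} \left(-4\right) = -6$)
$t{\left(v \right)} = 3 - \frac{6}{v}$
$o{\left(M,I \right)} = - 3 I$
$t{\left(-5 \right)} \left(\frac{1}{-25} + o{\left(\left(1 - 2\right) \left(F - 5\right),7 \right)}\right) = \left(3 - \frac{6}{-5}\right) \left(\frac{1}{-25} - 21\right) = \left(3 - - \frac{6}{5}\right) \left(- \frac{1}{25} - 21\right) = \left(3 + \frac{6}{5}\right) \left(- \frac{526}{25}\right) = \frac{21}{5} \left(- \frac{526}{25}\right) = - \frac{11046}{125}$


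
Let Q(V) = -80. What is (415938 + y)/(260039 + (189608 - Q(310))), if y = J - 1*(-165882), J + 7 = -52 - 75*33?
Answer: 579286/449727 ≈ 1.2881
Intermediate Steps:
J = -2534 (J = -7 + (-52 - 75*33) = -7 + (-52 - 2475) = -7 - 2527 = -2534)
y = 163348 (y = -2534 - 1*(-165882) = -2534 + 165882 = 163348)
(415938 + y)/(260039 + (189608 - Q(310))) = (415938 + 163348)/(260039 + (189608 - 1*(-80))) = 579286/(260039 + (189608 + 80)) = 579286/(260039 + 189688) = 579286/449727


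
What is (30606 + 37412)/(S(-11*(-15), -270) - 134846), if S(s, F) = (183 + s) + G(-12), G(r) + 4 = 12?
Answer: -34009/67245 ≈ -0.50575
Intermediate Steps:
G(r) = 8 (G(r) = -4 + 12 = 8)
S(s, F) = 191 + s (S(s, F) = (183 + s) + 8 = 191 + s)
(30606 + 37412)/(S(-11*(-15), -270) - 134846) = (30606 + 37412)/((191 - 11*(-15)) - 134846) = 68018/((191 + 165) - 134846) = 68018/(356 - 134846) = 68018/(-134490) = 68018*(-1/134490) = -34009/67245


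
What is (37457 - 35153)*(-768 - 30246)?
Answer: -71456256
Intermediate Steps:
(37457 - 35153)*(-768 - 30246) = 2304*(-31014) = -71456256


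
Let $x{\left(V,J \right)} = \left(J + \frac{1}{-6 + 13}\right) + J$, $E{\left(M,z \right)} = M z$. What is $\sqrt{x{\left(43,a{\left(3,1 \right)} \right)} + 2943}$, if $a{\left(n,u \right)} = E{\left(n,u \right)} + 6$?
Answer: $\frac{2 \sqrt{36274}}{7} \approx 54.416$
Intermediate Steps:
$a{\left(n,u \right)} = 6 + n u$ ($a{\left(n,u \right)} = n u + 6 = 6 + n u$)
$x{\left(V,J \right)} = \frac{1}{7} + 2 J$ ($x{\left(V,J \right)} = \left(J + \frac{1}{7}\right) + J = \left(\frac{1}{7} + J\right) + J = \frac{1}{7} + 2 J$)
$\sqrt{x{\left(43,a{\left(3,1 \right)} \right)} + 2943} = \sqrt{\left(\frac{1}{7} + 2 \left(6 + 3 \cdot 1\right)\right) + 2943} = \sqrt{\left(\frac{1}{7} + 2 \left(6 + 3\right)\right) + 2943} = \sqrt{\left(\frac{1}{7} + 2 \cdot 9\right) + 2943} = \sqrt{\left(\frac{1}{7} + 18\right) + 2943} = \sqrt{\frac{127}{7} + 2943} = \sqrt{\frac{20728}{7}} = \frac{2 \sqrt{36274}}{7}$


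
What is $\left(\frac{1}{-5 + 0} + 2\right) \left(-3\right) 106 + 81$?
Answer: $- \frac{2457}{5} \approx -491.4$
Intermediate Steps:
$\left(\frac{1}{-5 + 0} + 2\right) \left(-3\right) 106 + 81 = \left(\frac{1}{-5} + 2\right) \left(-3\right) 106 + 81 = \left(- \frac{1}{5} + 2\right) \left(-3\right) 106 + 81 = \frac{9}{5} \left(-3\right) 106 + 81 = \left(- \frac{27}{5}\right) 106 + 81 = - \frac{2862}{5} + 81 = - \frac{2457}{5}$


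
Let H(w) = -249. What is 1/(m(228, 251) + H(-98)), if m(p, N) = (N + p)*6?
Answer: 1/2625 ≈ 0.00038095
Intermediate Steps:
m(p, N) = 6*N + 6*p
1/(m(228, 251) + H(-98)) = 1/((6*251 + 6*228) - 249) = 1/((1506 + 1368) - 249) = 1/(2874 - 249) = 1/2625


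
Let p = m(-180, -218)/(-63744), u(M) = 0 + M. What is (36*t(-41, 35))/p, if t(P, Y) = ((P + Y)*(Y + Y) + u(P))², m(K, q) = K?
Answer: 13546938624/5 ≈ 2.7094e+9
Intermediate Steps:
u(M) = M
t(P, Y) = (P + 2*Y*(P + Y))² (t(P, Y) = ((P + Y)*(Y + Y) + P)² = ((P + Y)*(2*Y) + P)² = (2*Y*(P + Y) + P)² = (P + 2*Y*(P + Y))²)
p = 15/5312 (p = -180/(-63744) = -180*(-1/63744) = 15/5312 ≈ 0.0028238)
(36*t(-41, 35))/p = (36*(-41 + 2*35² + 2*(-41)*35)²)/(15/5312) = (36*(-41 + 2*1225 - 2870)²)*(5312/15) = (36*(-41 + 2450 - 2870)²)*(5312/15) = (36*(-461)²)*(5312/15) = (36*212521)*(5312/15) = 7650756*(5312/15) = 13546938624/5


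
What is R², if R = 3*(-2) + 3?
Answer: 9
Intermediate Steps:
R = -3 (R = -6 + 3 = -3)
R² = (-3)² = 9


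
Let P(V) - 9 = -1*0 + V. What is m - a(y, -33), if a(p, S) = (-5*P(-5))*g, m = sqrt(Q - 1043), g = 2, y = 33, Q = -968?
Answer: 40 + I*sqrt(2011) ≈ 40.0 + 44.844*I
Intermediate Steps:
P(V) = 9 + V (P(V) = 9 + (-1*0 + V) = 9 + (0 + V) = 9 + V)
m = I*sqrt(2011) (m = sqrt(-968 - 1043) = sqrt(-2011) = I*sqrt(2011) ≈ 44.844*I)
a(p, S) = -40 (a(p, S) = -5*(9 - 5)*2 = -5*4*2 = -20*2 = -40)
m - a(y, -33) = I*sqrt(2011) - 1*(-40) = I*sqrt(2011) + 40 = 40 + I*sqrt(2011)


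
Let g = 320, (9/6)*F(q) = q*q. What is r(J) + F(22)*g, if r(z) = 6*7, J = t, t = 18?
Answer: 309886/3 ≈ 1.0330e+5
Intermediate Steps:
J = 18
F(q) = 2*q²/3 (F(q) = 2*(q*q)/3 = 2*q²/3)
r(z) = 42
r(J) + F(22)*g = 42 + ((⅔)*22²)*320 = 42 + ((⅔)*484)*320 = 42 + (968/3)*320 = 42 + 309760/3 = 309886/3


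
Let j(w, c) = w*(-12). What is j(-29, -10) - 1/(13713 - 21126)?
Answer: 2579725/7413 ≈ 348.00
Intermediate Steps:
j(w, c) = -12*w
j(-29, -10) - 1/(13713 - 21126) = -12*(-29) - 1/(13713 - 21126) = 348 - 1/(-7413) = 348 - 1*(-1/7413) = 348 + 1/7413 = 2579725/7413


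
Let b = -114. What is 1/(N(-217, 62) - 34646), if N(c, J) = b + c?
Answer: -1/34977 ≈ -2.8590e-5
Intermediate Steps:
N(c, J) = -114 + c
1/(N(-217, 62) - 34646) = 1/((-114 - 217) - 34646) = 1/(-331 - 34646) = 1/(-34977) = -1/34977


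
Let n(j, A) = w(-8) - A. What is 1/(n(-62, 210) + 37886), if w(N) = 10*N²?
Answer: 1/38316 ≈ 2.6099e-5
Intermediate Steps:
n(j, A) = 640 - A (n(j, A) = 10*(-8)² - A = 10*64 - A = 640 - A)
1/(n(-62, 210) + 37886) = 1/((640 - 1*210) + 37886) = 1/((640 - 210) + 37886) = 1/(430 + 37886) = 1/38316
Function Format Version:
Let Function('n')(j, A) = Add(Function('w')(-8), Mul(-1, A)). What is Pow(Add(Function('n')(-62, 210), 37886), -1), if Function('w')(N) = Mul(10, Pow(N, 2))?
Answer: Rational(1, 38316) ≈ 2.6099e-5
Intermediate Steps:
Function('n')(j, A) = Add(640, Mul(-1, A)) (Function('n')(j, A) = Add(Mul(10, Pow(-8, 2)), Mul(-1, A)) = Add(Mul(10, 64), Mul(-1, A)) = Add(640, Mul(-1, A)))
Pow(Add(Function('n')(-62, 210), 37886), -1) = Pow(Add(Add(640, Mul(-1, 210)), 37886), -1) = Pow(Add(Add(640, -210), 37886), -1) = Pow(Add(430, 37886), -1) = Pow(38316, -1) = Rational(1, 38316)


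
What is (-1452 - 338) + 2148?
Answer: 358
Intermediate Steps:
(-1452 - 338) + 2148 = -1790 + 2148 = 358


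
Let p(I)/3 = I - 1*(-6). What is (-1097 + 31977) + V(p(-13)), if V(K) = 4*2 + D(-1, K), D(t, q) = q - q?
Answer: 30888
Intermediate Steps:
p(I) = 18 + 3*I (p(I) = 3*(I - 1*(-6)) = 3*(I + 6) = 3*(6 + I) = 18 + 3*I)
D(t, q) = 0
V(K) = 8 (V(K) = 4*2 + 0 = 8 + 0 = 8)
(-1097 + 31977) + V(p(-13)) = (-1097 + 31977) + 8 = 30880 + 8 = 30888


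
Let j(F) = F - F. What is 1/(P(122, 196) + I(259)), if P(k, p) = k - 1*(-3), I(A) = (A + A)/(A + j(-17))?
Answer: 1/127 ≈ 0.0078740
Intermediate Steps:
j(F) = 0
I(A) = 2 (I(A) = (A + A)/(A + 0) = (2*A)/A = 2)
P(k, p) = 3 + k (P(k, p) = k + 3 = 3 + k)
1/(P(122, 196) + I(259)) = 1/((3 + 122) + 2) = 1/(125 + 2) = 1/127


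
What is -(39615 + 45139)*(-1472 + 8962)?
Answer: -634807460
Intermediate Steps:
-(39615 + 45139)*(-1472 + 8962) = -84754*7490 = -1*634807460 = -634807460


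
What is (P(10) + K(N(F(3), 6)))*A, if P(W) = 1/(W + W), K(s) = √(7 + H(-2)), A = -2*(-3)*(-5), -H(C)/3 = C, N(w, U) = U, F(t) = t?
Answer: -3/2 - 30*√13 ≈ -109.67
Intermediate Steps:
H(C) = -3*C
A = -30 (A = 6*(-5) = -30)
K(s) = √13 (K(s) = √(7 - 3*(-2)) = √(7 + 6) = √13)
P(W) = 1/(2*W)
(P(10) + K(N(F(3), 6)))*A = ((½)/10 + √13)*(-30) = ((½)*(⅒) + √13)*(-30) = (1/20 + √13)*(-30) = -3/2 - 30*√13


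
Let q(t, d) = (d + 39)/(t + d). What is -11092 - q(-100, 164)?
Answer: -710091/64 ≈ -11095.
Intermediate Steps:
q(t, d) = (39 + d)/(d + t)
-11092 - q(-100, 164) = -11092 - (39 + 164)/(164 - 100) = -11092 - 203/64 = -710091/64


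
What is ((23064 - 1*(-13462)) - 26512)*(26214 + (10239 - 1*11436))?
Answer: 250520238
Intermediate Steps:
((23064 - 1*(-13462)) - 26512)*(26214 + (10239 - 1*11436)) = ((23064 + 13462) - 26512)*(26214 + (10239 - 11436)) = (36526 - 26512)*(26214 - 1197) = 10014*25017 = 250520238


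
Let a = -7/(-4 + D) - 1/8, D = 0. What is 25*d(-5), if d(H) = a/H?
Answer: -65/8 ≈ -8.1250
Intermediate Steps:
a = 13/8 (a = -7/(-4 + 0) - 1/8 = -7/(-4) - 1*⅛ = -7*(-¼) - ⅛ = 7/4 - ⅛ = 13/8 ≈ 1.6250)
d(H) = 13/(8*H)
25*d(-5) = 25*((13/8)/(-5)) = 25*((13/8)*(-⅕)) = 25*(-13/40) = -65/8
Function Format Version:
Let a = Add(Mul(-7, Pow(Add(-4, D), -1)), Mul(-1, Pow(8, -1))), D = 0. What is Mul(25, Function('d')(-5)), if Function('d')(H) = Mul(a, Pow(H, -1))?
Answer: Rational(-65, 8) ≈ -8.1250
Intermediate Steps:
a = Rational(13, 8) (a = Add(Mul(-7, Pow(Add(-4, 0), -1)), Mul(-1, Pow(8, -1))) = Add(Mul(-7, Pow(-4, -1)), Mul(-1, Rational(1, 8))) = Add(Mul(-7, Rational(-1, 4)), Rational(-1, 8)) = Add(Rational(7, 4), Rational(-1, 8)) = Rational(13, 8) ≈ 1.6250)
Function('d')(H) = Mul(Rational(13, 8), Pow(H, -1))
Mul(25, Function('d')(-5)) = Mul(25, Mul(Rational(13, 8), Pow(-5, -1))) = Mul(25, Mul(Rational(13, 8), Rational(-1, 5))) = Mul(25, Rational(-13, 40)) = Rational(-65, 8)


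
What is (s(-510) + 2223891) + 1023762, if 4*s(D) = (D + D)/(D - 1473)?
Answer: 2146698718/661 ≈ 3.2477e+6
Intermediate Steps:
s(D) = D/(2*(-1473 + D)) (s(D) = ((D + D)/(D - 1473))/4 = ((2*D)/(-1473 + D))/4 = (2*D/(-1473 + D))/4 = D/(2*(-1473 + D)))
(s(-510) + 2223891) + 1023762 = ((½)*(-510)/(-1473 - 510) + 2223891) + 1023762 = ((½)*(-510)/(-1983) + 2223891) + 1023762 = ((½)*(-510)*(-1/1983) + 2223891) + 1023762 = (85/661 + 2223891) + 1023762 = 1469992036/661 + 1023762 = 2146698718/661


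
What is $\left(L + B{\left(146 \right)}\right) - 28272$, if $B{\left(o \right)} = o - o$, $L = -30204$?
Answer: $-58476$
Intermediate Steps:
$B{\left(o \right)} = 0$
$\left(L + B{\left(146 \right)}\right) - 28272 = \left(-30204 + 0\right) - 28272 = -30204 - 28272 = -58476$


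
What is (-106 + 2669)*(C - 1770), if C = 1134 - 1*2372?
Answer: -7709504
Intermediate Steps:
C = -1238 (C = 1134 - 2372 = -1238)
(-106 + 2669)*(C - 1770) = (-106 + 2669)*(-1238 - 1770) = 2563*(-3008) = -7709504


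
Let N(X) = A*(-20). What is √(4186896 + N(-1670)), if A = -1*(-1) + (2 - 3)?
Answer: 4*√261681 ≈ 2046.2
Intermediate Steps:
A = 0 (A = 1 - 1 = 0)
N(X) = 0 (N(X) = 0*(-20) = 0)
√(4186896 + N(-1670)) = √(4186896 + 0) = √4186896 = 4*√261681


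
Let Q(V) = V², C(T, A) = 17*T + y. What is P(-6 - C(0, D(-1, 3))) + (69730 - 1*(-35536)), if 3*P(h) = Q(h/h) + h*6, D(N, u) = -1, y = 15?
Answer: 315673/3 ≈ 1.0522e+5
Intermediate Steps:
C(T, A) = 15 + 17*T (C(T, A) = 17*T + 15 = 15 + 17*T)
P(h) = ⅓ + 2*h (P(h) = ((h/h)² + h*6)/3 = (1² + 6*h)/3 = (1 + 6*h)/3 = ⅓ + 2*h)
P(-6 - C(0, D(-1, 3))) + (69730 - 1*(-35536)) = (⅓ + 2*(-6 - (15 + 17*0))) + (69730 - 1*(-35536)) = (⅓ + 2*(-6 - (15 + 0))) + (69730 + 35536) = (⅓ + 2*(-6 - 1*15)) + 105266 = (⅓ + 2*(-6 - 15)) + 105266 = (⅓ + 2*(-21)) + 105266 = (⅓ - 42) + 105266 = -125/3 + 105266 = 315673/3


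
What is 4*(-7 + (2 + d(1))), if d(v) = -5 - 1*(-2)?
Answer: -32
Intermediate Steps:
d(v) = -3 (d(v) = -5 + 2 = -3)
4*(-7 + (2 + d(1))) = 4*(-7 + (2 - 3)) = 4*(-7 - 1) = 4*(-8) = -32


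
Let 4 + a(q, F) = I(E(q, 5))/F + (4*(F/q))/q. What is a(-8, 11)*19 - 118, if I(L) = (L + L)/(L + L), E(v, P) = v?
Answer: -31541/176 ≈ -179.21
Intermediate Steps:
I(L) = 1 (I(L) = (2*L)/((2*L)) = (2*L)*(1/(2*L)) = 1)
a(q, F) = -4 + 1/F + 4*F/q² (a(q, F) = -4 + (1/F + (4*(F/q))/q) = -4 + (1/F + (4*F/q)/q) = -4 + (1/F + 4*F/q²) = -4 + 1/F + 4*F/q²)
a(-8, 11)*19 - 118 = (-4 + 1/11 + 4*11/(-8)²)*19 - 118 = (-4 + 1/11 + 4*11*(1/64))*19 - 118 = (-4 + 1/11 + 11/16)*19 - 118 = -567/176*19 - 118 = -10773/176 - 118 = -31541/176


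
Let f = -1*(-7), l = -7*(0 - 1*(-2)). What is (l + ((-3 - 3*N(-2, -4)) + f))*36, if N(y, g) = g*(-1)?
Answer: -792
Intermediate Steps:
N(y, g) = -g
l = -14 (l = -7*(0 + 2) = -7*2 = -14)
f = 7
(l + ((-3 - 3*N(-2, -4)) + f))*36 = (-14 + ((-3 - (-3)*(-4)) + 7))*36 = (-14 + ((-3 - 3*4) + 7))*36 = (-14 + ((-3 - 12) + 7))*36 = (-14 + (-15 + 7))*36 = (-14 - 8)*36 = -22*36 = -792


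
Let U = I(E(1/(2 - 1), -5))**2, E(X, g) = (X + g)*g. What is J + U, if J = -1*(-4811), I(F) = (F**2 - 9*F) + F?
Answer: 62411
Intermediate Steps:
E(X, g) = g*(X + g)
I(F) = F**2 - 8*F
U = 57600 (U = ((-5*(1/(2 - 1) - 5))*(-8 - 5*(1/(2 - 1) - 5)))**2 = ((-5*(1/1 - 5))*(-8 - 5*(1/1 - 5)))**2 = ((-5*(1 - 5))*(-8 - 5*(1 - 5)))**2 = ((-5*(-4))*(-8 - 5*(-4)))**2 = (20*(-8 + 20))**2 = (20*12)**2 = 240**2 = 57600)
J = 4811
J + U = 4811 + 57600 = 62411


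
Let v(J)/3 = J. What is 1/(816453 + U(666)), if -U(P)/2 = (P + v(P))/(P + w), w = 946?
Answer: 403/329029227 ≈ 1.2248e-6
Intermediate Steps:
v(J) = 3*J
U(P) = -8*P/(946 + P) (U(P) = -2*(P + 3*P)/(P + 946) = -2*4*P/(946 + P) = -8*P/(946 + P))
1/(816453 + U(666)) = 1/(816453 - 8*666/(946 + 666)) = 1/(816453 - 8*666/1612) = 1/(816453 - 8*666*1/1612) = 1/(816453 - 1332/403) = 1/(329029227/403) = 403/329029227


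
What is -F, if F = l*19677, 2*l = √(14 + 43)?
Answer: -19677*√57/2 ≈ -74279.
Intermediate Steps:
l = √57/2 (l = √(14 + 43)/2 = √57/2 ≈ 3.7749)
F = 19677*√57/2 (F = (√57/2)*19677 = 19677*√57/2 ≈ 74279.)
-F = -19677*√57/2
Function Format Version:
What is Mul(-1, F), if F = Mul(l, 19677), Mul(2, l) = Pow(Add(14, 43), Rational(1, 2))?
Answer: Mul(Rational(-19677, 2), Pow(57, Rational(1, 2))) ≈ -74279.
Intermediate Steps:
l = Mul(Rational(1, 2), Pow(57, Rational(1, 2))) (l = Mul(Rational(1, 2), Pow(Add(14, 43), Rational(1, 2))) = Mul(Rational(1, 2), Pow(57, Rational(1, 2))) ≈ 3.7749)
F = Mul(Rational(19677, 2), Pow(57, Rational(1, 2))) (F = Mul(Mul(Rational(1, 2), Pow(57, Rational(1, 2))), 19677) = Mul(Rational(19677, 2), Pow(57, Rational(1, 2))) ≈ 74279.)
Mul(-1, F) = Mul(-1, Mul(Rational(19677, 2), Pow(57, Rational(1, 2)))) = Mul(Rational(-19677, 2), Pow(57, Rational(1, 2)))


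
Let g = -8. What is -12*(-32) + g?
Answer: 376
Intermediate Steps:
-12*(-32) + g = -12*(-32) - 8 = 384 - 8 = 376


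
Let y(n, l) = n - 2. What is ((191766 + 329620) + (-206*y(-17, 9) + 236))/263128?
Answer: 65692/32891 ≈ 1.9973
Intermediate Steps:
y(n, l) = -2 + n
((191766 + 329620) + (-206*y(-17, 9) + 236))/263128 = ((191766 + 329620) + (-206*(-2 - 17) + 236))/263128 = (521386 + (-206*(-19) + 236))*(1/263128) = (521386 + (3914 + 236))*(1/263128) = (521386 + 4150)*(1/263128) = 525536*(1/263128) = 65692/32891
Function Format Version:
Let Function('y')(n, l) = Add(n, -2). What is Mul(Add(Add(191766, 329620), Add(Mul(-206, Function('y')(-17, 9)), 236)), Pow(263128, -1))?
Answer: Rational(65692, 32891) ≈ 1.9973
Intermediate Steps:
Function('y')(n, l) = Add(-2, n)
Mul(Add(Add(191766, 329620), Add(Mul(-206, Function('y')(-17, 9)), 236)), Pow(263128, -1)) = Mul(Add(Add(191766, 329620), Add(Mul(-206, Add(-2, -17)), 236)), Pow(263128, -1)) = Mul(Add(521386, Add(Mul(-206, -19), 236)), Rational(1, 263128)) = Mul(Add(521386, Add(3914, 236)), Rational(1, 263128)) = Mul(Add(521386, 4150), Rational(1, 263128)) = Mul(525536, Rational(1, 263128)) = Rational(65692, 32891)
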